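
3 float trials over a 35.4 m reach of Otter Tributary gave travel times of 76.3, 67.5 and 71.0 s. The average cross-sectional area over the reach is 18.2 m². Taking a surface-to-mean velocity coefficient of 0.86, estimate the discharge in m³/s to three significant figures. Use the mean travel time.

7.74 m³/s

t̄ = (76.3 + 67.5 + 71.0) / 3 = 71.6 s
v_surface = L / t̄ = 35.4 / 71.6 = 0.4944 m/s
v_mean = 0.86 × 0.4944 = 0.4252 m/s
Q = A × v_mean = 18.2 × 0.4252 = 7.739 m³/s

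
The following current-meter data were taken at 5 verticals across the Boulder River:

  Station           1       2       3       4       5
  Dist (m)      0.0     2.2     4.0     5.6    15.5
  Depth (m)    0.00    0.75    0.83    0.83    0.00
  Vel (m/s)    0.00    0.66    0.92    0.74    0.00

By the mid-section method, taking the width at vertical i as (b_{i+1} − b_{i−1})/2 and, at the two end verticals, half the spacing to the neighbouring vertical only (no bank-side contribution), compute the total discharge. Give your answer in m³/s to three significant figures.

w_2 = (4.0 − 0.0)/2 = 2 m; q_2 = 0.66 × 0.75 × 2 = 0.9900 m³/s
w_3 = (5.6 − 2.2)/2 = 1.7 m; q_3 = 0.92 × 0.83 × 1.7 = 1.298 m³/s
w_4 = (15.5 − 4.0)/2 = 5.75 m; q_4 = 0.74 × 0.83 × 5.75 = 3.532 m³/s
Stations 1, 5 contribute zero (depth or velocity is 0).
Q = Σ qᵢ = 5.820 m³/s

5.82 m³/s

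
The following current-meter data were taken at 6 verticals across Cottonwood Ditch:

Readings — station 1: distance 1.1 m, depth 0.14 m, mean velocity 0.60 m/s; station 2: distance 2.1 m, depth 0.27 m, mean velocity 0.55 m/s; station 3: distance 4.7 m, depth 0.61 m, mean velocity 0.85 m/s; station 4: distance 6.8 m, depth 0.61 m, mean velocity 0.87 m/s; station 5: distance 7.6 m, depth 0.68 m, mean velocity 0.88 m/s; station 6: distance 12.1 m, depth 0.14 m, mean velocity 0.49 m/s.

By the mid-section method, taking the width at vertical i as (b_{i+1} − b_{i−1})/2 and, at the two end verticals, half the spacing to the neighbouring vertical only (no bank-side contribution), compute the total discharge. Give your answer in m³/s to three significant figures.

w_1 = (2.1 − 1.1)/2 = 0.5 m; q_1 = 0.60 × 0.14 × 0.5 = 0.04200 m³/s
w_2 = (4.7 − 1.1)/2 = 1.8 m; q_2 = 0.55 × 0.27 × 1.8 = 0.2673 m³/s
w_3 = (6.8 − 2.1)/2 = 2.35 m; q_3 = 0.85 × 0.61 × 2.35 = 1.218 m³/s
w_4 = (7.6 − 4.7)/2 = 1.45 m; q_4 = 0.87 × 0.61 × 1.45 = 0.7695 m³/s
w_5 = (12.1 − 6.8)/2 = 2.65 m; q_5 = 0.88 × 0.68 × 2.65 = 1.586 m³/s
w_6 = (12.1 − 7.6)/2 = 2.25 m; q_6 = 0.49 × 0.14 × 2.25 = 0.1544 m³/s
Q = Σ qᵢ = 4.037 m³/s

4.04 m³/s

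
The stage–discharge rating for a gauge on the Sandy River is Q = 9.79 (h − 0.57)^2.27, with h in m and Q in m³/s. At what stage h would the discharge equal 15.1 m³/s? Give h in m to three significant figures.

1.78 m

h − h₀ = (Q/C)^(1/b) = (15.1/9.79)^(1/2.27) = 1.210 m
h = 0.57 + 1.210 = 1.780 m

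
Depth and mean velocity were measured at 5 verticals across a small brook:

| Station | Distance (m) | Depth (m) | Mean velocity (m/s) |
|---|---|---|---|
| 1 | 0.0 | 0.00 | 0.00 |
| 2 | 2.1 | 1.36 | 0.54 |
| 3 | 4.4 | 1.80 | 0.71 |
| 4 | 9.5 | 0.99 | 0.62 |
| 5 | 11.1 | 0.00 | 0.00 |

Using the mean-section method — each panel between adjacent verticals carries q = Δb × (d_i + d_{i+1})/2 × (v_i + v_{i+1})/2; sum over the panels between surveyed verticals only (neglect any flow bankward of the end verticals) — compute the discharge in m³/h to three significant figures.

Panel 1-2: Δb = 2.1 m, d̄ = (0.00+1.36)/2 = 0.68, v̄ = (0.00+0.54)/2 = 0.27 → q = 2.1×0.68×0.27 = 0.3856 m³/s
Panel 2-3: Δb = 2.3 m, d̄ = (1.36+1.80)/2 = 1.58, v̄ = (0.54+0.71)/2 = 0.625 → q = 2.3×1.58×0.625 = 2.271 m³/s
Panel 3-4: Δb = 5.1 m, d̄ = (1.80+0.99)/2 = 1.395, v̄ = (0.71+0.62)/2 = 0.665 → q = 5.1×1.395×0.665 = 4.731 m³/s
Panel 4-5: Δb = 1.6 m, d̄ = (0.99+0.00)/2 = 0.495, v̄ = (0.62+0.00)/2 = 0.31 → q = 1.6×0.495×0.31 = 0.2455 m³/s
Q = Σ q = 7.633 m³/s
= 7.633 × 3600 = 27480 m³/h

27500 m³/h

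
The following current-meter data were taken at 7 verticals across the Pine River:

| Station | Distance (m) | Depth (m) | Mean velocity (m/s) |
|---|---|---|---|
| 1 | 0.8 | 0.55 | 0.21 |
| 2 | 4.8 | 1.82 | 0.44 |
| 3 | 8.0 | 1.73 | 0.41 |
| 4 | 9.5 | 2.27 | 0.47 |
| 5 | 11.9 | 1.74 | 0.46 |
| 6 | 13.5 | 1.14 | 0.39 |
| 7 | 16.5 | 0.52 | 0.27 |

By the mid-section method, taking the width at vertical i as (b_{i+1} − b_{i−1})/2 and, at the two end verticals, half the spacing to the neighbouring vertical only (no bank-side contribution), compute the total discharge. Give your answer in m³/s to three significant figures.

9.70 m³/s

w_1 = (4.8 − 0.8)/2 = 2 m; q_1 = 0.21 × 0.55 × 2 = 0.2310 m³/s
w_2 = (8.0 − 0.8)/2 = 3.6 m; q_2 = 0.44 × 1.82 × 3.6 = 2.883 m³/s
w_3 = (9.5 − 4.8)/2 = 2.35 m; q_3 = 0.41 × 1.73 × 2.35 = 1.667 m³/s
w_4 = (11.9 − 8.0)/2 = 1.95 m; q_4 = 0.47 × 2.27 × 1.95 = 2.080 m³/s
w_5 = (13.5 − 9.5)/2 = 2 m; q_5 = 0.46 × 1.74 × 2 = 1.601 m³/s
w_6 = (16.5 − 11.9)/2 = 2.3 m; q_6 = 0.39 × 1.14 × 2.3 = 1.023 m³/s
w_7 = (16.5 − 13.5)/2 = 1.5 m; q_7 = 0.27 × 0.52 × 1.5 = 0.2106 m³/s
Q = Σ qᵢ = 9.695 m³/s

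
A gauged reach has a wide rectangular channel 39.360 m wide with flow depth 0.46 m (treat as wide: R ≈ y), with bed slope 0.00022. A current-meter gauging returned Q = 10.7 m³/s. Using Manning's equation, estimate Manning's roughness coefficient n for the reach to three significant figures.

0.0150

A = b·y = 39.360 × 0.46 = 18.11 m²
Wide channel: R ≈ y = 0.46 m
n = (1/Q)·A·R^(2/3)·S^(1/2) = (1/10.7) × 18.11 × 0.5959 × 0.01483 = 0.01496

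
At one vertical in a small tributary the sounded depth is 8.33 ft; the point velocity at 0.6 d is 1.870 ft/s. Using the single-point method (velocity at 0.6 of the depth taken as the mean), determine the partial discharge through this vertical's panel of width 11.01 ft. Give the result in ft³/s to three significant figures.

172 ft³/s

v̄ = v₀.₆ = 1.870 ft/s
q = v̄ × d × w = 1.870 × 8.33 × 11.01 = 171.5 ft³/s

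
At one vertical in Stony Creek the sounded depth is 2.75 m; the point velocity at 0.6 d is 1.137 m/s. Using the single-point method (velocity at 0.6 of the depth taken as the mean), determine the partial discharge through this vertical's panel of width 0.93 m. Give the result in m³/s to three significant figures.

v̄ = v₀.₆ = 1.137 m/s
q = v̄ × d × w = 1.137 × 2.75 × 0.93 = 2.908 m³/s

2.91 m³/s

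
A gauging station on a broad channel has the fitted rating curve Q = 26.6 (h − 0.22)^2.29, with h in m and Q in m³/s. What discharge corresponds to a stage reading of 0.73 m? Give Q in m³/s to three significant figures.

5.69 m³/s

Q = 26.6 × (0.73 − 0.22)^2.29 = 26.6 × 0.51^2.29 = 5.691 m³/s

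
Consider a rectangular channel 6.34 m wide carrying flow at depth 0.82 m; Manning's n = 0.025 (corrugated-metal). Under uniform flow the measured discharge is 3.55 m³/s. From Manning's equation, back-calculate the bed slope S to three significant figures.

0.000516

A = b·y = 6.34 × 0.82 = 5.199 m²
P = b + 2y = 6.34 + 2×0.82 = 7.980 m
R = A/P = 5.199/7.980 = 0.6515 m
S = (Q·n / (1·A·R^(2/3)))² = (3.55×0.025 / (1×5.199×0.7515))² = 0.0005160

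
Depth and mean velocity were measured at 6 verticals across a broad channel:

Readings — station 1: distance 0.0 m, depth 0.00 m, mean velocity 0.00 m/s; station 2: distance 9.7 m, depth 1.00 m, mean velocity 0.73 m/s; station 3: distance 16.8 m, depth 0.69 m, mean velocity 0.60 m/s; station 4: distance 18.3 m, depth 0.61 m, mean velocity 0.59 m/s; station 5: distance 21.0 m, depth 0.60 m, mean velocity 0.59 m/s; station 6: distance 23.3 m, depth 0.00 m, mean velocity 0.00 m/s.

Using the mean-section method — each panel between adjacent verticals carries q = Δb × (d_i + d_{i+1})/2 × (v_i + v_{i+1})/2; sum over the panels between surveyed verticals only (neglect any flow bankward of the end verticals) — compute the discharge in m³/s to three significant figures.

7.51 m³/s

Panel 1-2: Δb = 9.7 m, d̄ = (0.00+1.00)/2 = 0.5, v̄ = (0.00+0.73)/2 = 0.365 → q = 9.7×0.5×0.365 = 1.770 m³/s
Panel 2-3: Δb = 7.1 m, d̄ = (1.00+0.69)/2 = 0.845, v̄ = (0.73+0.60)/2 = 0.665 → q = 7.1×0.845×0.665 = 3.990 m³/s
Panel 3-4: Δb = 1.5 m, d̄ = (0.69+0.61)/2 = 0.65, v̄ = (0.60+0.59)/2 = 0.595 → q = 1.5×0.65×0.595 = 0.5801 m³/s
Panel 4-5: Δb = 2.7 m, d̄ = (0.61+0.60)/2 = 0.605, v̄ = (0.59+0.59)/2 = 0.59 → q = 2.7×0.605×0.59 = 0.9638 m³/s
Panel 5-6: Δb = 2.3 m, d̄ = (0.60+0.00)/2 = 0.3, v̄ = (0.59+0.00)/2 = 0.295 → q = 2.3×0.3×0.295 = 0.2036 m³/s
Q = Σ q = 7.507 m³/s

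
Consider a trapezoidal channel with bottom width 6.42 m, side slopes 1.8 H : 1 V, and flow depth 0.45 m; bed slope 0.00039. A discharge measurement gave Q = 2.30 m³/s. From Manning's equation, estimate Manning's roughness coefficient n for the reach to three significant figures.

A = (b + z·y)·y = (6.42 + 1.8×0.45)×0.45 = 3.254 m²
P = b + 2y√(1+z²) = 6.42 + 2×0.45×√(1+1.8²) = 8.273 m
R = A/P = 3.254/8.273 = 0.3933 m
n = (1/Q)·A·R^(2/3)·S^(1/2) = (1/2.30) × 3.254 × 0.5368 × 0.01975 = 0.01499

0.0150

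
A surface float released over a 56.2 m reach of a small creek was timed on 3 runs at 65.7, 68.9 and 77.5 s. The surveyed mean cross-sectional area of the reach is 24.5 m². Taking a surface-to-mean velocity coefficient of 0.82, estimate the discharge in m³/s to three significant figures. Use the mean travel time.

16.0 m³/s

t̄ = (65.7 + 68.9 + 77.5) / 3 = 70.7 s
v_surface = L / t̄ = 56.2 / 70.7 = 0.7949 m/s
v_mean = 0.82 × 0.7949 = 0.6518 m/s
Q = A × v_mean = 24.5 × 0.6518 = 15.97 m³/s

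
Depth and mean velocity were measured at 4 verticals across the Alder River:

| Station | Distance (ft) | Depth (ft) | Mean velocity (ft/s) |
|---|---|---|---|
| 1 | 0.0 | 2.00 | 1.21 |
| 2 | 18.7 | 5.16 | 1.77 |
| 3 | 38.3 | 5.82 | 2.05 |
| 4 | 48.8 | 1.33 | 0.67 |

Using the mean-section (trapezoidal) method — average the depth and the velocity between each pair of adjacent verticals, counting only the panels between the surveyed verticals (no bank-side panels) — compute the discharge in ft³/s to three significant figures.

356 ft³/s

Panel 1-2: Δb = 18.7 ft, d̄ = (2.00+5.16)/2 = 3.58, v̄ = (1.21+1.77)/2 = 1.49 → q = 18.7×3.58×1.49 = 99.75 ft³/s
Panel 2-3: Δb = 19.6 ft, d̄ = (5.16+5.82)/2 = 5.49, v̄ = (1.77+2.05)/2 = 1.91 → q = 19.6×5.49×1.91 = 205.5 ft³/s
Panel 3-4: Δb = 10.5 ft, d̄ = (5.82+1.33)/2 = 3.575, v̄ = (2.05+0.67)/2 = 1.36 → q = 10.5×3.575×1.36 = 51.05 ft³/s
Q = Σ q = 356.3 ft³/s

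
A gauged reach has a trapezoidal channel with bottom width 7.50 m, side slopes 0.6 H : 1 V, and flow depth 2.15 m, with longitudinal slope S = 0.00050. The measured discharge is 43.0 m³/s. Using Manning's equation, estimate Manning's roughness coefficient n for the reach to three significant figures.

0.0129

A = (b + z·y)·y = (7.50 + 0.6×2.15)×2.15 = 18.90 m²
P = b + 2y√(1+z²) = 7.50 + 2×2.15×√(1+0.6²) = 12.51 m
R = A/P = 18.90/12.51 = 1.510 m
n = (1/Q)·A·R^(2/3)·S^(1/2) = (1/43.0) × 18.90 × 1.316 × 0.02236 = 0.01294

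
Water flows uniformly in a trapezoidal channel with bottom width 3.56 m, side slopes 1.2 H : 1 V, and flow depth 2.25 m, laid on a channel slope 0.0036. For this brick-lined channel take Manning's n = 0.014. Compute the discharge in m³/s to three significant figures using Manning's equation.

A = (b + z·y)·y = (3.56 + 1.2×2.25)×2.25 = 14.09 m²
P = b + 2y√(1+z²) = 3.56 + 2×2.25×√(1+1.2²) = 10.59 m
R = A/P = 14.09/10.59 = 1.330 m
Q = (1/n)·A·R^(2/3)·S^(1/2) = (1/0.014) × 14.09 × 1.330^(2/3) × 0.0036^(1/2) = 73.01 m³/s

73.0 m³/s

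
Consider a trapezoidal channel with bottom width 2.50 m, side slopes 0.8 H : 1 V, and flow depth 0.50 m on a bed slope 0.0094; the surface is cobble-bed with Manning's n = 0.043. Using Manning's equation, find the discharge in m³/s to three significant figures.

1.73 m³/s

A = (b + z·y)·y = (2.50 + 0.8×0.50)×0.50 = 1.450 m²
P = b + 2y√(1+z²) = 2.50 + 2×0.50×√(1+0.8²) = 3.781 m
R = A/P = 1.450/3.781 = 0.3835 m
Q = (1/n)·A·R^(2/3)·S^(1/2) = (1/0.043) × 1.450 × 0.3835^(2/3) × 0.0094^(1/2) = 1.726 m³/s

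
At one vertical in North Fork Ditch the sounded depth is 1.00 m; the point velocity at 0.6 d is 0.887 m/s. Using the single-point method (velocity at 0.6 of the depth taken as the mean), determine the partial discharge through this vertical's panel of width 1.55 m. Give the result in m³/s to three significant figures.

v̄ = v₀.₆ = 0.887 m/s
q = v̄ × d × w = 0.8870 × 1.00 × 1.55 = 1.375 m³/s

1.37 m³/s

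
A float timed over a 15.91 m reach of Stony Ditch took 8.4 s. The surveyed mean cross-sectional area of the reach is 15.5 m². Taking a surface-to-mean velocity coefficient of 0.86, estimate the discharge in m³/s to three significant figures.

v_surface = L / t̄ = 15.91 / 8.4 = 1.894 m/s
v_mean = 0.86 × 1.894 = 1.629 m/s
Q = A × v_mean = 15.5 × 1.629 = 25.25 m³/s

25.2 m³/s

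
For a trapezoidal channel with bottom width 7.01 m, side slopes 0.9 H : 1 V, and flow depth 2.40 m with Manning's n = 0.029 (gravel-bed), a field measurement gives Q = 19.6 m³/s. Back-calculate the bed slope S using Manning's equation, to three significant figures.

0.000347

A = (b + z·y)·y = (7.01 + 0.9×2.40)×2.40 = 22.01 m²
P = b + 2y√(1+z²) = 7.01 + 2×2.40×√(1+0.9²) = 13.47 m
R = A/P = 22.01/13.47 = 1.634 m
S = (Q·n / (1·A·R^(2/3)))² = (19.6×0.029 / (1×22.01×1.387))² = 0.0003465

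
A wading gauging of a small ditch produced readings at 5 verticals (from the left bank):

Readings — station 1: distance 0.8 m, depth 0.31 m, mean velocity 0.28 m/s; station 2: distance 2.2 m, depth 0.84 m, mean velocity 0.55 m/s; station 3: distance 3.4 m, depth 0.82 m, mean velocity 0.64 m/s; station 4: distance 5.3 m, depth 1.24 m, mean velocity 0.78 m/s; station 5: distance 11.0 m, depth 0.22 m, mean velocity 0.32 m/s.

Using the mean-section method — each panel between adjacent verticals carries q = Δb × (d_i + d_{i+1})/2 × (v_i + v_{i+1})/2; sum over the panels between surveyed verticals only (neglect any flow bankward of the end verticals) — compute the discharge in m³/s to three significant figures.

4.60 m³/s

Panel 1-2: Δb = 1.4 m, d̄ = (0.31+0.84)/2 = 0.575, v̄ = (0.28+0.55)/2 = 0.415 → q = 1.4×0.575×0.415 = 0.3341 m³/s
Panel 2-3: Δb = 1.2 m, d̄ = (0.84+0.82)/2 = 0.83, v̄ = (0.55+0.64)/2 = 0.595 → q = 1.2×0.83×0.595 = 0.5926 m³/s
Panel 3-4: Δb = 1.9 m, d̄ = (0.82+1.24)/2 = 1.03, v̄ = (0.64+0.78)/2 = 0.71 → q = 1.9×1.03×0.71 = 1.389 m³/s
Panel 4-5: Δb = 5.7 m, d̄ = (1.24+0.22)/2 = 0.73, v̄ = (0.78+0.32)/2 = 0.55 → q = 5.7×0.73×0.55 = 2.289 m³/s
Q = Σ q = 4.605 m³/s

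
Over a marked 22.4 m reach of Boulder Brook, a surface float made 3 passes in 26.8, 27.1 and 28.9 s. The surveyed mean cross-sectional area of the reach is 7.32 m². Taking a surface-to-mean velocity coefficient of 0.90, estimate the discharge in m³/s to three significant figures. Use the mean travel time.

t̄ = (26.8 + 27.1 + 28.9) / 3 = 27.6 s
v_surface = L / t̄ = 22.4 / 27.6 = 0.8116 m/s
v_mean = 0.90 × 0.8116 = 0.7304 m/s
Q = A × v_mean = 7.32 × 0.7304 = 5.347 m³/s

5.35 m³/s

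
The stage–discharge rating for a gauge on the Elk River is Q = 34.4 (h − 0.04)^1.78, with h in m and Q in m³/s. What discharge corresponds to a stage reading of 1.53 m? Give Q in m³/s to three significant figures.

70.0 m³/s

Q = 34.4 × (1.53 − 0.04)^1.78 = 34.4 × 1.49^1.78 = 69.96 m³/s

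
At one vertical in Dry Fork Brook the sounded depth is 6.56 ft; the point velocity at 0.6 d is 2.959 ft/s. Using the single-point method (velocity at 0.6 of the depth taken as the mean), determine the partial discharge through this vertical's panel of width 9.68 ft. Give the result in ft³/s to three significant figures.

v̄ = v₀.₆ = 2.959 ft/s
q = v̄ × d × w = 2.959 × 6.56 × 9.68 = 187.9 ft³/s

188 ft³/s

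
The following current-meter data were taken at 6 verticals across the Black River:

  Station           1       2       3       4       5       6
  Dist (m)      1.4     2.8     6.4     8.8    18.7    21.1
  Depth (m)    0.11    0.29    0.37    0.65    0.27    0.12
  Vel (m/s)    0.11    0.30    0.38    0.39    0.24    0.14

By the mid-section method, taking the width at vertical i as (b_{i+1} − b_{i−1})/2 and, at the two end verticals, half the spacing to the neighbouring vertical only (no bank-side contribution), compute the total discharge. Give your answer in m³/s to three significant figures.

w_1 = (2.8 − 1.4)/2 = 0.7 m; q_1 = 0.11 × 0.11 × 0.7 = 0.008470 m³/s
w_2 = (6.4 − 1.4)/2 = 2.5 m; q_2 = 0.30 × 0.29 × 2.5 = 0.2175 m³/s
w_3 = (8.8 − 2.8)/2 = 3 m; q_3 = 0.38 × 0.37 × 3 = 0.4218 m³/s
w_4 = (18.7 − 6.4)/2 = 6.15 m; q_4 = 0.39 × 0.65 × 6.15 = 1.559 m³/s
w_5 = (21.1 − 8.8)/2 = 6.15 m; q_5 = 0.24 × 0.27 × 6.15 = 0.3985 m³/s
w_6 = (21.1 − 18.7)/2 = 1.2 m; q_6 = 0.14 × 0.12 × 1.2 = 0.02016 m³/s
Q = Σ qᵢ = 2.625 m³/s

2.63 m³/s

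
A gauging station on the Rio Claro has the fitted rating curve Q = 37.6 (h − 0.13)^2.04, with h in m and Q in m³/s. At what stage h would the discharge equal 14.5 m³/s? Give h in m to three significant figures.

h − h₀ = (Q/C)^(1/b) = (14.5/37.6)^(1/2.04) = 0.6268 m
h = 0.13 + 0.6268 = 0.7568 m

0.757 m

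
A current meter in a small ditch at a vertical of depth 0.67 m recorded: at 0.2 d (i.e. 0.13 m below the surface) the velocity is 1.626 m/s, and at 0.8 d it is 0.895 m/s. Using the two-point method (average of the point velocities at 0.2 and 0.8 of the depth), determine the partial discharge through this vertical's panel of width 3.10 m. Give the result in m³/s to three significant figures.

v̄ = (1.626 + 0.895) / 2 = 1.261 m/s
q = v̄ × d × w = 1.261 × 0.67 × 3.10 = 2.618 m³/s

2.62 m³/s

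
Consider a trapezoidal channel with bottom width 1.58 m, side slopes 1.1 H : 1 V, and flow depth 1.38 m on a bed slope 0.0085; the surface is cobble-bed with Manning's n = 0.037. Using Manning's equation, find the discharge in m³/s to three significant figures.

A = (b + z·y)·y = (1.58 + 1.1×1.38)×1.38 = 4.275 m²
P = b + 2y√(1+z²) = 1.58 + 2×1.38×√(1+1.1²) = 5.683 m
R = A/P = 4.275/5.683 = 0.7523 m
Q = (1/n)·A·R^(2/3)·S^(1/2) = (1/0.037) × 4.275 × 0.7523^(2/3) × 0.0085^(1/2) = 8.812 m³/s

8.81 m³/s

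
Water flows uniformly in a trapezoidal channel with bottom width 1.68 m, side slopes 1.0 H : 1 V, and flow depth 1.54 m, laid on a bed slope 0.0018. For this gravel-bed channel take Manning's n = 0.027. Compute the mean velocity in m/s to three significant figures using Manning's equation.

A = (b + z·y)·y = (1.68 + 1.0×1.54)×1.54 = 4.959 m²
P = b + 2y√(1+z²) = 1.68 + 2×1.54×√(1+1.0²) = 6.036 m
R = A/P = 4.959/6.036 = 0.8216 m
Q = (1/n)·A·R^(2/3)·S^(1/2) = (1/0.027) × 4.959 × 0.8216^(2/3) × 0.0018^(1/2) = 6.835 m³/s
V = Q/A = 6.835/4.959 = 1.378 m/s

1.38 m/s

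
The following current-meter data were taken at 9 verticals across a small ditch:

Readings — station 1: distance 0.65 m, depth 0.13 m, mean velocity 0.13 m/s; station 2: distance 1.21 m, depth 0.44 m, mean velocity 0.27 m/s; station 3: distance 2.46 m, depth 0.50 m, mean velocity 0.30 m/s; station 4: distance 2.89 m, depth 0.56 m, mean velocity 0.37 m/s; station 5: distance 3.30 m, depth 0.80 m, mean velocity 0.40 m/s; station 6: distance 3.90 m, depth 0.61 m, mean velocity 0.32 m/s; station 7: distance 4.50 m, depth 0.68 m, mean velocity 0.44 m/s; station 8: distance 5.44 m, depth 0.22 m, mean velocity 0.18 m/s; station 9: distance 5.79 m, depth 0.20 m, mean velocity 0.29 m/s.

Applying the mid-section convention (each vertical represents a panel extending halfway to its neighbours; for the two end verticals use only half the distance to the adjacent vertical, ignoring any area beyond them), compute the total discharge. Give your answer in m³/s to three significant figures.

0.870 m³/s

w_1 = (1.21 − 0.65)/2 = 0.28 m; q_1 = 0.13 × 0.13 × 0.28 = 0.004732 m³/s
w_2 = (2.46 − 0.65)/2 = 0.905 m; q_2 = 0.27 × 0.44 × 0.905 = 0.1075 m³/s
w_3 = (2.89 − 1.21)/2 = 0.84 m; q_3 = 0.30 × 0.50 × 0.84 = 0.1260 m³/s
w_4 = (3.30 − 2.46)/2 = 0.42 m; q_4 = 0.37 × 0.56 × 0.42 = 0.08702 m³/s
w_5 = (3.90 − 2.89)/2 = 0.505 m; q_5 = 0.40 × 0.80 × 0.505 = 0.1616 m³/s
w_6 = (4.50 − 3.30)/2 = 0.6 m; q_6 = 0.32 × 0.61 × 0.6 = 0.1171 m³/s
w_7 = (5.44 − 3.90)/2 = 0.77 m; q_7 = 0.44 × 0.68 × 0.77 = 0.2304 m³/s
w_8 = (5.79 − 4.50)/2 = 0.645 m; q_8 = 0.18 × 0.22 × 0.645 = 0.02554 m³/s
w_9 = (5.79 − 5.44)/2 = 0.175 m; q_9 = 0.29 × 0.20 × 0.175 = 0.01015 m³/s
Q = Σ qᵢ = 0.8701 m³/s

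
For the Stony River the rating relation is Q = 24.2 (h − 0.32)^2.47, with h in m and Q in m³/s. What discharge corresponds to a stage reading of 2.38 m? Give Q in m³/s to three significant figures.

Q = 24.2 × (2.38 − 0.32)^2.47 = 24.2 × 2.06^2.47 = 144.2 m³/s

144 m³/s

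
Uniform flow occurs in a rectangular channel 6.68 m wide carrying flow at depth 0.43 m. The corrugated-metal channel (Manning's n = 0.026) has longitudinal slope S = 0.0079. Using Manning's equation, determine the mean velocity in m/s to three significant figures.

1.80 m/s

A = b·y = 6.68 × 0.43 = 2.872 m²
P = b + 2y = 6.68 + 2×0.43 = 7.540 m
R = A/P = 2.872/7.540 = 0.3810 m
Q = (1/n)·A·R^(2/3)·S^(1/2) = (1/0.026) × 2.872 × 0.3810^(2/3) × 0.0079^(1/2) = 5.160 m³/s
V = Q/A = 5.160/2.872 = 1.796 m/s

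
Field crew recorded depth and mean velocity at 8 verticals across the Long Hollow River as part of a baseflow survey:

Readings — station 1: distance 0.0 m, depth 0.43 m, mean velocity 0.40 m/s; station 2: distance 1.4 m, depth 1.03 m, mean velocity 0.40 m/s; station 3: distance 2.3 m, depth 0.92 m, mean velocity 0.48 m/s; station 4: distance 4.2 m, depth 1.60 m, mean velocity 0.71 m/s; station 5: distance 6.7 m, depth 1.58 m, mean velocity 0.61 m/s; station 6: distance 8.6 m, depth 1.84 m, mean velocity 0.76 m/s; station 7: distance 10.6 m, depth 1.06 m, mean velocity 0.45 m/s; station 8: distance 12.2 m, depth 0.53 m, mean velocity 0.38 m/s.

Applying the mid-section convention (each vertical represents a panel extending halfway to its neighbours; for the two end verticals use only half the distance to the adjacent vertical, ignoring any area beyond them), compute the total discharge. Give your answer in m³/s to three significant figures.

w_1 = (1.4 − 0.0)/2 = 0.7 m; q_1 = 0.40 × 0.43 × 0.7 = 0.1204 m³/s
w_2 = (2.3 − 0.0)/2 = 1.15 m; q_2 = 0.40 × 1.03 × 1.15 = 0.4738 m³/s
w_3 = (4.2 − 1.4)/2 = 1.4 m; q_3 = 0.48 × 0.92 × 1.4 = 0.6182 m³/s
w_4 = (6.7 − 2.3)/2 = 2.2 m; q_4 = 0.71 × 1.60 × 2.2 = 2.499 m³/s
w_5 = (8.6 − 4.2)/2 = 2.2 m; q_5 = 0.61 × 1.58 × 2.2 = 2.120 m³/s
w_6 = (10.6 − 6.7)/2 = 1.95 m; q_6 = 0.76 × 1.84 × 1.95 = 2.727 m³/s
w_7 = (12.2 − 8.6)/2 = 1.8 m; q_7 = 0.45 × 1.06 × 1.8 = 0.8586 m³/s
w_8 = (12.2 − 10.6)/2 = 0.8 m; q_8 = 0.38 × 0.53 × 0.8 = 0.1611 m³/s
Q = Σ qᵢ = 9.579 m³/s

9.58 m³/s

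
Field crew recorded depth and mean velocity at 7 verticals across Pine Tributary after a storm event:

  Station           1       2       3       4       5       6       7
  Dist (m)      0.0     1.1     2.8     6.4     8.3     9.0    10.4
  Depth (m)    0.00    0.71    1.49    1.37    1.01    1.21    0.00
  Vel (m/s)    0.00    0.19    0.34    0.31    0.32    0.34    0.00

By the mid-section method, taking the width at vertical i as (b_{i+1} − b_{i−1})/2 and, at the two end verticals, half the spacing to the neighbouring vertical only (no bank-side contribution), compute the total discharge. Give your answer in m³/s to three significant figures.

3.55 m³/s

w_2 = (2.8 − 0.0)/2 = 1.4 m; q_2 = 0.19 × 0.71 × 1.4 = 0.1889 m³/s
w_3 = (6.4 − 1.1)/2 = 2.65 m; q_3 = 0.34 × 1.49 × 2.65 = 1.342 m³/s
w_4 = (8.3 − 2.8)/2 = 2.75 m; q_4 = 0.31 × 1.37 × 2.75 = 1.168 m³/s
w_5 = (9.0 − 6.4)/2 = 1.3 m; q_5 = 0.32 × 1.01 × 1.3 = 0.4202 m³/s
w_6 = (10.4 − 8.3)/2 = 1.05 m; q_6 = 0.34 × 1.21 × 1.05 = 0.4320 m³/s
Stations 1, 7 contribute zero (depth or velocity is 0).
Q = Σ qᵢ = 3.551 m³/s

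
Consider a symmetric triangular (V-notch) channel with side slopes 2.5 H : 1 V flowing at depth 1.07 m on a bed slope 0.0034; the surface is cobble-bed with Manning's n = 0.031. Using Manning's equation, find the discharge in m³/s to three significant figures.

A = z·y² = 2.5×1.07² = 2.862 m²
P = 2y√(1+z²) = 2×1.07×√(1+2.5²) = 5.762 m
R = A/P = 2.862/5.762 = 0.4967 m
Q = (1/n)·A·R^(2/3)·S^(1/2) = (1/0.031) × 2.862 × 0.4967^(2/3) × 0.0034^(1/2) = 3.377 m³/s

3.38 m³/s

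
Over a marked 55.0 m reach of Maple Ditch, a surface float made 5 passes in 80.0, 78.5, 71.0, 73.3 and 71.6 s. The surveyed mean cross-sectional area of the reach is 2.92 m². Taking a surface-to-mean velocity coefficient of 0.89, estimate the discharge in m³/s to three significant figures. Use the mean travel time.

t̄ = (80.0 + 78.5 + 71.0 + 73.3 + 71.6) / 5 = 74.88 s
v_surface = L / t̄ = 55.0 / 74.88 = 0.7345 m/s
v_mean = 0.89 × 0.7345 = 0.6537 m/s
Q = A × v_mean = 2.92 × 0.6537 = 1.909 m³/s

1.91 m³/s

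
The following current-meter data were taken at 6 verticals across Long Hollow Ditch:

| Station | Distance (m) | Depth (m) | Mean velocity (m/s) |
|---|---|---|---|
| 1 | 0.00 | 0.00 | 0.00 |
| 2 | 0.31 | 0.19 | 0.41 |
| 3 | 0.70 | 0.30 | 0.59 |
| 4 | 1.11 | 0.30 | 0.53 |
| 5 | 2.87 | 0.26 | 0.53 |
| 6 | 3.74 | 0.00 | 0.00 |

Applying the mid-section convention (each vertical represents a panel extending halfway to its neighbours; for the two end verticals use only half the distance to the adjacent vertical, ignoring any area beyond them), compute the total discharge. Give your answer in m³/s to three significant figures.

w_2 = (0.70 − 0.00)/2 = 0.35 m; q_2 = 0.41 × 0.19 × 0.35 = 0.02727 m³/s
w_3 = (1.11 − 0.31)/2 = 0.4 m; q_3 = 0.59 × 0.30 × 0.4 = 0.07080 m³/s
w_4 = (2.87 − 0.70)/2 = 1.085 m; q_4 = 0.53 × 0.30 × 1.085 = 0.1725 m³/s
w_5 = (3.74 − 1.11)/2 = 1.315 m; q_5 = 0.53 × 0.26 × 1.315 = 0.1812 m³/s
Stations 1, 6 contribute zero (depth or velocity is 0).
Q = Σ qᵢ = 0.4518 m³/s

0.452 m³/s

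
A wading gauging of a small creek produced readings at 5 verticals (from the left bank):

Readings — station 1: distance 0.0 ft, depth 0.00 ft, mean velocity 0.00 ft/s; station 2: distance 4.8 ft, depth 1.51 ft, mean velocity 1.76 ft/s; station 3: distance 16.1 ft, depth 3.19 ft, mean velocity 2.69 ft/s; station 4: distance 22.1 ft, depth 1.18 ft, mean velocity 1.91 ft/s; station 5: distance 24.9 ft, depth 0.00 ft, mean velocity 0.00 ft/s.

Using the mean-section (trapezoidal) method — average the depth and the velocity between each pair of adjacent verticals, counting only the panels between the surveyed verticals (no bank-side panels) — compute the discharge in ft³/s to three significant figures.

Panel 1-2: Δb = 4.8 ft, d̄ = (0.00+1.51)/2 = 0.755, v̄ = (0.00+1.76)/2 = 0.88 → q = 4.8×0.755×0.88 = 3.189 ft³/s
Panel 2-3: Δb = 11.3 ft, d̄ = (1.51+3.19)/2 = 2.35, v̄ = (1.76+2.69)/2 = 2.225 → q = 11.3×2.35×2.225 = 59.08 ft³/s
Panel 3-4: Δb = 6 ft, d̄ = (3.19+1.18)/2 = 2.185, v̄ = (2.69+1.91)/2 = 2.3 → q = 6×2.185×2.3 = 30.15 ft³/s
Panel 4-5: Δb = 2.8 ft, d̄ = (1.18+0.00)/2 = 0.59, v̄ = (1.91+0.00)/2 = 0.955 → q = 2.8×0.59×0.955 = 1.578 ft³/s
Q = Σ q = 94.00 ft³/s

94.0 ft³/s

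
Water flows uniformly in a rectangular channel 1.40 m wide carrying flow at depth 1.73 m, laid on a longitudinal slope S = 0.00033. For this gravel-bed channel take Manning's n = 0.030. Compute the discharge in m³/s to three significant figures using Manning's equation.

A = b·y = 1.40 × 1.73 = 2.422 m²
P = b + 2y = 1.40 + 2×1.73 = 4.860 m
R = A/P = 2.422/4.860 = 0.4984 m
Q = (1/n)·A·R^(2/3)·S^(1/2) = (1/0.030) × 2.422 × 0.4984^(2/3) × 0.00033^(1/2) = 0.9219 m³/s

0.922 m³/s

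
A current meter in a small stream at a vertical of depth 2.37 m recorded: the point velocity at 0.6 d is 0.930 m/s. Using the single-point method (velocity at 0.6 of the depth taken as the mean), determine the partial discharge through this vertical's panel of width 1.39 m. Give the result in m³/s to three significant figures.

v̄ = v₀.₆ = 0.930 m/s
q = v̄ × d × w = 0.9300 × 2.37 × 1.39 = 3.064 m³/s

3.06 m³/s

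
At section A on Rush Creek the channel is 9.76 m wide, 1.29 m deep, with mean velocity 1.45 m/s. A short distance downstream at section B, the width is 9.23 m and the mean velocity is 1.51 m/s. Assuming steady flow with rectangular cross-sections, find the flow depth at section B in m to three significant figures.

Q = A₁V₁ = (9.76×1.29) × 1.45 = 18.26 m³/s
d₂ = Q/(b₂ V₂) = 18.26/(9.23×1.51) = 1.310 m

1.31 m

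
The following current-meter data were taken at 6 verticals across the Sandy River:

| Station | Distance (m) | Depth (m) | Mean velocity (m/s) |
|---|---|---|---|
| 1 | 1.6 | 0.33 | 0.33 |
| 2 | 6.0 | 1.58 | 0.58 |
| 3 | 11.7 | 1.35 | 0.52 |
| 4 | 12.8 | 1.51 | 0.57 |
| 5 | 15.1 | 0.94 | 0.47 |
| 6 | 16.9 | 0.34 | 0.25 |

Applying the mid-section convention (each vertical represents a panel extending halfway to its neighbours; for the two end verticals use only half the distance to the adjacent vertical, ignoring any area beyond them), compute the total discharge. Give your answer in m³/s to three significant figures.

9.70 m³/s

w_1 = (6.0 − 1.6)/2 = 2.2 m; q_1 = 0.33 × 0.33 × 2.2 = 0.2396 m³/s
w_2 = (11.7 − 1.6)/2 = 5.05 m; q_2 = 0.58 × 1.58 × 5.05 = 4.628 m³/s
w_3 = (12.8 − 6.0)/2 = 3.4 m; q_3 = 0.52 × 1.35 × 3.4 = 2.387 m³/s
w_4 = (15.1 − 11.7)/2 = 1.7 m; q_4 = 0.57 × 1.51 × 1.7 = 1.463 m³/s
w_5 = (16.9 − 12.8)/2 = 2.05 m; q_5 = 0.47 × 0.94 × 2.05 = 0.9057 m³/s
w_6 = (16.9 − 15.1)/2 = 0.9 m; q_6 = 0.25 × 0.34 × 0.9 = 0.07650 m³/s
Q = Σ qᵢ = 9.700 m³/s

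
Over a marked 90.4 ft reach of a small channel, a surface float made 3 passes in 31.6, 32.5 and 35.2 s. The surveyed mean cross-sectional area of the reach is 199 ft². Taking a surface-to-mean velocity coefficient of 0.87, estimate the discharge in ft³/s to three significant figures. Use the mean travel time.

473 ft³/s

t̄ = (31.6 + 32.5 + 35.2) / 3 = 33.1 s
v_surface = L / t̄ = 90.4 / 33.1 = 2.731 ft/s
v_mean = 0.87 × 2.731 = 2.376 ft/s
Q = A × v_mean = 199 × 2.376 = 472.8 ft³/s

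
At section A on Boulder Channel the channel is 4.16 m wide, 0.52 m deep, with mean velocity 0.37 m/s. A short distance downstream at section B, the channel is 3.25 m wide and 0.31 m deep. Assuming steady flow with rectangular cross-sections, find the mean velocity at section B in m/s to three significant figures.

Q = A₁V₁ = (4.16×0.52) × 0.37 = 0.8004 m³/s
A₂ = 3.25 × 0.31 = 1.008 m²
V₂ = Q/A₂ = 0.8004/1.008 = 0.7944 m/s

0.794 m/s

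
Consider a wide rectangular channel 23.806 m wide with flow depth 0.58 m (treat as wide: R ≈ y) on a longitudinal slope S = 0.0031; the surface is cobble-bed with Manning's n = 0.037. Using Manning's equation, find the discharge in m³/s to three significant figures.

14.5 m³/s

A = b·y = 23.806 × 0.58 = 13.81 m²
Wide channel: R ≈ y = 0.58 m
Q = (1/n)·A·R^(2/3)·S^(1/2) = (1/0.037) × 13.81 × 0.5800^(2/3) × 0.0031^(1/2) = 14.45 m³/s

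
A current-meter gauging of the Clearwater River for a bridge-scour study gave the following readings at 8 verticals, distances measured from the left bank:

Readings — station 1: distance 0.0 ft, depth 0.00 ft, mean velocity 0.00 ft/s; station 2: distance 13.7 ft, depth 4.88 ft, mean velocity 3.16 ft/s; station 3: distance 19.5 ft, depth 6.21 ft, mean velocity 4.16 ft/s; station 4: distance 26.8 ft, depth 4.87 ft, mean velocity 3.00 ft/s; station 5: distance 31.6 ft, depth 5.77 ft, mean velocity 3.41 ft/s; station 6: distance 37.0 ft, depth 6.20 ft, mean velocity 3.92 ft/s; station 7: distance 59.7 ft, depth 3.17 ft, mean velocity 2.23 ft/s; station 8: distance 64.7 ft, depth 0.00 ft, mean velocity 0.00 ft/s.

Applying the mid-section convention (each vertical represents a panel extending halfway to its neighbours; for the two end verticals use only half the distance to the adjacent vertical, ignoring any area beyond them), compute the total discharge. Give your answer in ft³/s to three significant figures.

948 ft³/s

w_2 = (19.5 − 0.0)/2 = 9.75 ft; q_2 = 3.16 × 4.88 × 9.75 = 150.4 ft³/s
w_3 = (26.8 − 13.7)/2 = 6.55 ft; q_3 = 4.16 × 6.21 × 6.55 = 169.2 ft³/s
w_4 = (31.6 − 19.5)/2 = 6.05 ft; q_4 = 3.00 × 4.87 × 6.05 = 88.39 ft³/s
w_5 = (37.0 − 26.8)/2 = 5.1 ft; q_5 = 3.41 × 5.77 × 5.1 = 100.3 ft³/s
w_6 = (59.7 − 31.6)/2 = 14.05 ft; q_6 = 3.92 × 6.20 × 14.05 = 341.5 ft³/s
w_7 = (64.7 − 37.0)/2 = 13.85 ft; q_7 = 2.23 × 3.17 × 13.85 = 97.91 ft³/s
Stations 1, 8 contribute zero (depth or velocity is 0).
Q = Σ qᵢ = 947.7 ft³/s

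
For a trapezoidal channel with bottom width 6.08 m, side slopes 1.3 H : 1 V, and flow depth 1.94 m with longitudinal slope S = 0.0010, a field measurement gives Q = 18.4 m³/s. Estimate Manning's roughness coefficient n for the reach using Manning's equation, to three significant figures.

A = (b + z·y)·y = (6.08 + 1.3×1.94)×1.94 = 16.69 m²
P = b + 2y√(1+z²) = 6.08 + 2×1.94×√(1+1.3²) = 12.44 m
R = A/P = 16.69/12.44 = 1.341 m
n = (1/Q)·A·R^(2/3)·S^(1/2) = (1/18.4) × 16.69 × 1.216 × 0.03162 = 0.03488

0.0349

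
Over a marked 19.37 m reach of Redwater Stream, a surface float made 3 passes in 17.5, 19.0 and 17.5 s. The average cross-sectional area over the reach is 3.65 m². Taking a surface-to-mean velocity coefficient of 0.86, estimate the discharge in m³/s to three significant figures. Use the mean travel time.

3.38 m³/s

t̄ = (17.5 + 19.0 + 17.5) / 3 = 18 s
v_surface = L / t̄ = 19.37 / 18 = 1.076 m/s
v_mean = 0.86 × 1.076 = 0.9255 m/s
Q = A × v_mean = 3.65 × 0.9255 = 3.378 m³/s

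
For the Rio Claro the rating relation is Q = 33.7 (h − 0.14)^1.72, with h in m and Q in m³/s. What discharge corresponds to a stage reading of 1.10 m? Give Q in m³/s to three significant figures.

Q = 33.7 × (1.10 − 0.14)^1.72 = 33.7 × 0.96^1.72 = 31.41 m³/s

31.4 m³/s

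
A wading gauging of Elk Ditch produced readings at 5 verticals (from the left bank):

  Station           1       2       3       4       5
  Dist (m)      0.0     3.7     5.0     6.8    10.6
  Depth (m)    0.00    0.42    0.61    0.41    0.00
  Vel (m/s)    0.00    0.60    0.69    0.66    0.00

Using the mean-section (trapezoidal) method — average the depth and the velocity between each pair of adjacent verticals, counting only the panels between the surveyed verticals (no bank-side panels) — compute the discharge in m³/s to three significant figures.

Panel 1-2: Δb = 3.7 m, d̄ = (0.00+0.42)/2 = 0.21, v̄ = (0.00+0.60)/2 = 0.3 → q = 3.7×0.21×0.3 = 0.2331 m³/s
Panel 2-3: Δb = 1.3 m, d̄ = (0.42+0.61)/2 = 0.515, v̄ = (0.60+0.69)/2 = 0.645 → q = 1.3×0.515×0.645 = 0.4318 m³/s
Panel 3-4: Δb = 1.8 m, d̄ = (0.61+0.41)/2 = 0.51, v̄ = (0.69+0.66)/2 = 0.675 → q = 1.8×0.51×0.675 = 0.6197 m³/s
Panel 4-5: Δb = 3.8 m, d̄ = (0.41+0.00)/2 = 0.205, v̄ = (0.66+0.00)/2 = 0.33 → q = 3.8×0.205×0.33 = 0.2571 m³/s
Q = Σ q = 1.542 m³/s

1.54 m³/s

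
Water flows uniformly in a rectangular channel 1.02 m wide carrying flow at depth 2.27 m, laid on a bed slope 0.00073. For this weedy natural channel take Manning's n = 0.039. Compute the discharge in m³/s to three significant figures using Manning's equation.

A = b·y = 1.02 × 2.27 = 2.315 m²
P = b + 2y = 1.02 + 2×2.27 = 5.560 m
R = A/P = 2.315/5.560 = 0.4164 m
Q = (1/n)·A·R^(2/3)·S^(1/2) = (1/0.039) × 2.315 × 0.4164^(2/3) × 0.00073^(1/2) = 0.8945 m³/s

0.895 m³/s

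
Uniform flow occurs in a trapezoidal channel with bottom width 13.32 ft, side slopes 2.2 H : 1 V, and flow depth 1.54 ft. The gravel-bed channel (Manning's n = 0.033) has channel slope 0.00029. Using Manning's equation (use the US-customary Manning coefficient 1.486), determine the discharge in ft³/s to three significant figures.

A = (b + z·y)·y = (13.32 + 2.2×1.54)×1.54 = 25.73 ft²
P = b + 2y√(1+z²) = 13.32 + 2×1.54×√(1+2.2²) = 20.76 ft
R = A/P = 25.73/20.76 = 1.239 ft
Q = (1.486/n)·A·R^(2/3)·S^(1/2) = (1.486/0.033) × 25.73 × 1.239^(2/3) × 0.00029^(1/2) = 22.76 ft³/s

22.8 ft³/s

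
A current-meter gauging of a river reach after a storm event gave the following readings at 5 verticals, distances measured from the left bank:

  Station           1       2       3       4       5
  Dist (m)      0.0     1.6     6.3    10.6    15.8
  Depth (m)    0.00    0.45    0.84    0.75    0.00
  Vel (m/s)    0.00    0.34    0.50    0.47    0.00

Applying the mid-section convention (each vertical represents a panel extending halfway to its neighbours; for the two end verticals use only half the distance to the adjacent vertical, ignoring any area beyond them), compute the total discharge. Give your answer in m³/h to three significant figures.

w_2 = (6.3 − 0.0)/2 = 3.15 m; q_2 = 0.34 × 0.45 × 3.15 = 0.4820 m³/s
w_3 = (10.6 − 1.6)/2 = 4.5 m; q_3 = 0.50 × 0.84 × 4.5 = 1.890 m³/s
w_4 = (15.8 − 6.3)/2 = 4.75 m; q_4 = 0.47 × 0.75 × 4.75 = 1.674 m³/s
Stations 1, 5 contribute zero (depth or velocity is 0).
Q = Σ qᵢ = 4.046 m³/s
= 4.046 × 3600 = 14570 m³/h

14600 m³/h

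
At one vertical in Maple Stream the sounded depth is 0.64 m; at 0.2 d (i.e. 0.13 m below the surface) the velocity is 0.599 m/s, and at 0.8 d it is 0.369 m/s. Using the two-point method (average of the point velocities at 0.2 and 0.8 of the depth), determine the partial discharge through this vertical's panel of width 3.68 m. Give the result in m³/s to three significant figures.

1.14 m³/s

v̄ = (0.599 + 0.369) / 2 = 0.4840 m/s
q = v̄ × d × w = 0.4840 × 0.64 × 3.68 = 1.140 m³/s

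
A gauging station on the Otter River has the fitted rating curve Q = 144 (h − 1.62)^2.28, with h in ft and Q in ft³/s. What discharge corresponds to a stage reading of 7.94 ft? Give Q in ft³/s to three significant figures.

Q = 144 × (7.94 − 1.62)^2.28 = 144 × 6.32^2.28 = 9638 ft³/s

9640 ft³/s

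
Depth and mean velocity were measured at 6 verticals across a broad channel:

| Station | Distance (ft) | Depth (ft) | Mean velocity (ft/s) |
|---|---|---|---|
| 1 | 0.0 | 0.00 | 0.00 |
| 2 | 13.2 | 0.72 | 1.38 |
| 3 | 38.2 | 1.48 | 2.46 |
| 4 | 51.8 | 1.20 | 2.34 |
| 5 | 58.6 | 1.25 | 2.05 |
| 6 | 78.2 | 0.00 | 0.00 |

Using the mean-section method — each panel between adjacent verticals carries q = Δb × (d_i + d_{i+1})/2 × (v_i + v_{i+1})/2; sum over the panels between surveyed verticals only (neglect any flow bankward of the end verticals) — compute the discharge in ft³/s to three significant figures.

Panel 1-2: Δb = 13.2 ft, d̄ = (0.00+0.72)/2 = 0.36, v̄ = (0.00+1.38)/2 = 0.69 → q = 13.2×0.36×0.69 = 3.279 ft³/s
Panel 2-3: Δb = 25 ft, d̄ = (0.72+1.48)/2 = 1.1, v̄ = (1.38+2.46)/2 = 1.92 → q = 25×1.1×1.92 = 52.80 ft³/s
Panel 3-4: Δb = 13.6 ft, d̄ = (1.48+1.20)/2 = 1.34, v̄ = (2.46+2.34)/2 = 2.4 → q = 13.6×1.34×2.4 = 43.74 ft³/s
Panel 4-5: Δb = 6.8 ft, d̄ = (1.20+1.25)/2 = 1.225, v̄ = (2.34+2.05)/2 = 2.195 → q = 6.8×1.225×2.195 = 18.28 ft³/s
Panel 5-6: Δb = 19.6 ft, d̄ = (1.25+0.00)/2 = 0.625, v̄ = (2.05+0.00)/2 = 1.025 → q = 19.6×0.625×1.025 = 12.56 ft³/s
Q = Σ q = 130.7 ft³/s

131 ft³/s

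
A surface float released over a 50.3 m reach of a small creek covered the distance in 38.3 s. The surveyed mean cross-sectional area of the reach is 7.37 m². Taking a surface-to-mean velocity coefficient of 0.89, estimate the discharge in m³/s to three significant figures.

v_surface = L / t̄ = 50.3 / 38.3 = 1.313 m/s
v_mean = 0.89 × 1.313 = 1.169 m/s
Q = A × v_mean = 7.37 × 1.169 = 8.614 m³/s

8.61 m³/s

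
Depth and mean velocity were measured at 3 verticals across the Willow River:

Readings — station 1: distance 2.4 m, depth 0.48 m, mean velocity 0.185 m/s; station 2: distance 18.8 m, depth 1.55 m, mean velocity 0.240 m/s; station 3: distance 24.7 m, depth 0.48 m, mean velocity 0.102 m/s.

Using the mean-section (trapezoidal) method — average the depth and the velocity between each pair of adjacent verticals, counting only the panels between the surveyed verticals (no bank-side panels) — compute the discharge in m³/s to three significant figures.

Panel 1-2: Δb = 16.4 m, d̄ = (0.48+1.55)/2 = 1.015, v̄ = (0.185+0.240)/2 = 0.2125 → q = 16.4×1.015×0.2125 = 3.537 m³/s
Panel 2-3: Δb = 5.9 m, d̄ = (1.55+0.48)/2 = 1.015, v̄ = (0.240+0.102)/2 = 0.171 → q = 5.9×1.015×0.171 = 1.024 m³/s
Q = Σ q = 4.561 m³/s

4.56 m³/s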